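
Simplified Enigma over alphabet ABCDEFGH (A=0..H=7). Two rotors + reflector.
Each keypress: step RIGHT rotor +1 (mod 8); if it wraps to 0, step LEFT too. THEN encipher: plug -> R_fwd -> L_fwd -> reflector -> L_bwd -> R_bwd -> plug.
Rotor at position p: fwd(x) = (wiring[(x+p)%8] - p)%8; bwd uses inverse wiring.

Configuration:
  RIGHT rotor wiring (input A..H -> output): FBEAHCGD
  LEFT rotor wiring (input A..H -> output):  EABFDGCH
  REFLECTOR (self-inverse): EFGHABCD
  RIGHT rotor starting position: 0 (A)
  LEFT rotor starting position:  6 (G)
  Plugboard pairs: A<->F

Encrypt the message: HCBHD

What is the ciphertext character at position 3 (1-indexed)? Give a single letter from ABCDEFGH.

Char 1 ('H'): step: R->1, L=6; H->plug->H->R->E->L->D->refl->H->L'->F->R'->F->plug->A
Char 2 ('C'): step: R->2, L=6; C->plug->C->R->F->L->H->refl->D->L'->E->R'->E->plug->E
Char 3 ('B'): step: R->3, L=6; B->plug->B->R->E->L->D->refl->H->L'->F->R'->A->plug->F

F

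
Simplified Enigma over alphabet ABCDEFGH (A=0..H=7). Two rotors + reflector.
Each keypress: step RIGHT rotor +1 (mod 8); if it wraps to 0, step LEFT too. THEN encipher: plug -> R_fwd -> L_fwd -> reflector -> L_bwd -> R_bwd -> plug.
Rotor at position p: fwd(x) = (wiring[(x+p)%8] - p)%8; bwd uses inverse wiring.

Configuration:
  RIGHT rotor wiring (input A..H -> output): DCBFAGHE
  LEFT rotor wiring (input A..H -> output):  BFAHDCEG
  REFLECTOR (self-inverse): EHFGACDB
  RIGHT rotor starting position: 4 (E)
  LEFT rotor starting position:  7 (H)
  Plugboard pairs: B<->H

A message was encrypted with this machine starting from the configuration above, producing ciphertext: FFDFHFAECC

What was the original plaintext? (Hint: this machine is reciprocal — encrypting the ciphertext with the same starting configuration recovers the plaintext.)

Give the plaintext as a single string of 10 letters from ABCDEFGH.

Char 1 ('F'): step: R->5, L=7; F->plug->F->R->E->L->A->refl->E->L'->F->R'->E->plug->E
Char 2 ('F'): step: R->6, L=7; F->plug->F->R->H->L->F->refl->C->L'->B->R'->A->plug->A
Char 3 ('D'): step: R->7, L=7; D->plug->D->R->C->L->G->refl->D->L'->G->R'->E->plug->E
Char 4 ('F'): step: R->0, L->0 (L advanced); F->plug->F->R->G->L->E->refl->A->L'->C->R'->B->plug->H
Char 5 ('H'): step: R->1, L=0; H->plug->B->R->A->L->B->refl->H->L'->D->R'->G->plug->G
Char 6 ('F'): step: R->2, L=0; F->plug->F->R->C->L->A->refl->E->L'->G->R'->C->plug->C
Char 7 ('A'): step: R->3, L=0; A->plug->A->R->C->L->A->refl->E->L'->G->R'->H->plug->B
Char 8 ('E'): step: R->4, L=0; E->plug->E->R->H->L->G->refl->D->L'->E->R'->A->plug->A
Char 9 ('C'): step: R->5, L=0; C->plug->C->R->H->L->G->refl->D->L'->E->R'->F->plug->F
Char 10 ('C'): step: R->6, L=0; C->plug->C->R->F->L->C->refl->F->L'->B->R'->A->plug->A

Answer: EAEHGCBAFA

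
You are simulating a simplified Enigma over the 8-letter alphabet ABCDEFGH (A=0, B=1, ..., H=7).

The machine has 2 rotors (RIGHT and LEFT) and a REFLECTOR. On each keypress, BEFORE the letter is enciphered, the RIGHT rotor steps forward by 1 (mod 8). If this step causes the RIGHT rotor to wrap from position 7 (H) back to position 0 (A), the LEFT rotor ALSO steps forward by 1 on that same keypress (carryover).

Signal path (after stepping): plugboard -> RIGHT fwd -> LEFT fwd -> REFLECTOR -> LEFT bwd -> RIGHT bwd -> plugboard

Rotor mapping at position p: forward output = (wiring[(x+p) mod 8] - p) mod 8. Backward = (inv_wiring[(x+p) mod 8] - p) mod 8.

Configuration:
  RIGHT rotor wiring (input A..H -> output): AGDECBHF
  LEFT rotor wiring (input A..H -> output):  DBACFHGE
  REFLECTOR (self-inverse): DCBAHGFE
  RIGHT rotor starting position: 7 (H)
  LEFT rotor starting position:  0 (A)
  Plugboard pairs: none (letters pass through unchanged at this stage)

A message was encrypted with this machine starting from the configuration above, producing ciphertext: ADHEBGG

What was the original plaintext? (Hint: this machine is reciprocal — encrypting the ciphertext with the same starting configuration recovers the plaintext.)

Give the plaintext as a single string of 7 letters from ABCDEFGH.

Answer: BCEBEBE

Derivation:
Char 1 ('A'): step: R->0, L->1 (L advanced); A->plug->A->R->A->L->A->refl->D->L'->G->R'->B->plug->B
Char 2 ('D'): step: R->1, L=1; D->plug->D->R->B->L->H->refl->E->L'->D->R'->C->plug->C
Char 3 ('H'): step: R->2, L=1; H->plug->H->R->E->L->G->refl->F->L'->F->R'->E->plug->E
Char 4 ('E'): step: R->3, L=1; E->plug->E->R->C->L->B->refl->C->L'->H->R'->B->plug->B
Char 5 ('B'): step: R->4, L=1; B->plug->B->R->F->L->F->refl->G->L'->E->R'->E->plug->E
Char 6 ('G'): step: R->5, L=1; G->plug->G->R->H->L->C->refl->B->L'->C->R'->B->plug->B
Char 7 ('G'): step: R->6, L=1; G->plug->G->R->E->L->G->refl->F->L'->F->R'->E->plug->E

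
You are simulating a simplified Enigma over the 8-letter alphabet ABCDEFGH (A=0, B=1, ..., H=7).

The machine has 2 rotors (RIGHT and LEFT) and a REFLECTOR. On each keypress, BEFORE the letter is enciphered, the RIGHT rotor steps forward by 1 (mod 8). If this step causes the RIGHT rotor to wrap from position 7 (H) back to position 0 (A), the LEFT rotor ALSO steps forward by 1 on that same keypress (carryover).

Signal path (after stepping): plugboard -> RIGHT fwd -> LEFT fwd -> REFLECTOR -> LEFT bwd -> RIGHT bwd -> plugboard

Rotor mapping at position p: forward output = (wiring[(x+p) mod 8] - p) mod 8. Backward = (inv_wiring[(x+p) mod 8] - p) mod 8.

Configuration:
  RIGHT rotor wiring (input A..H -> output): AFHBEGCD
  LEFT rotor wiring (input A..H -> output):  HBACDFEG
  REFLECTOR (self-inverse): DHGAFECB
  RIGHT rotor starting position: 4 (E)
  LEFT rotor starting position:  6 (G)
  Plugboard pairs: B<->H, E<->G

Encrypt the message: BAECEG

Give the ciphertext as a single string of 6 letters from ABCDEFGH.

Char 1 ('B'): step: R->5, L=6; B->plug->H->R->H->L->H->refl->B->L'->C->R'->F->plug->F
Char 2 ('A'): step: R->6, L=6; A->plug->A->R->E->L->C->refl->G->L'->A->R'->H->plug->B
Char 3 ('E'): step: R->7, L=6; E->plug->G->R->H->L->H->refl->B->L'->C->R'->E->plug->G
Char 4 ('C'): step: R->0, L->7 (L advanced); C->plug->C->R->H->L->F->refl->E->L'->F->R'->B->plug->H
Char 5 ('E'): step: R->1, L=7; E->plug->G->R->C->L->C->refl->G->L'->G->R'->B->plug->H
Char 6 ('G'): step: R->2, L=7; G->plug->E->R->A->L->H->refl->B->L'->D->R'->H->plug->B

Answer: FBGHHB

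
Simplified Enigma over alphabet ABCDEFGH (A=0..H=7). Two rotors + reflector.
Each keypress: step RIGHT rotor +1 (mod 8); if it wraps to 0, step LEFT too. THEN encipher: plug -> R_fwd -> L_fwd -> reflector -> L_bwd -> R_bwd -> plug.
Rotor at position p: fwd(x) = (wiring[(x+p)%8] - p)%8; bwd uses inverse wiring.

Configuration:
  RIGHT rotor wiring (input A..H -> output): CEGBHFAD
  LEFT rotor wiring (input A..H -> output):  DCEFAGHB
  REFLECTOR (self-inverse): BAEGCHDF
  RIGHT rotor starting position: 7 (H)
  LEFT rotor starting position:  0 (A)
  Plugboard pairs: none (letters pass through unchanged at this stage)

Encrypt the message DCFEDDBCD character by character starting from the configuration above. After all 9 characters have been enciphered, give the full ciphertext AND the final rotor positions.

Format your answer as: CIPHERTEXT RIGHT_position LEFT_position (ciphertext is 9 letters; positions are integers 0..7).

Answer: FDCAGFGHA 0 2

Derivation:
Char 1 ('D'): step: R->0, L->1 (L advanced); D->plug->D->R->B->L->D->refl->G->L'->F->R'->F->plug->F
Char 2 ('C'): step: R->1, L=1; C->plug->C->R->A->L->B->refl->A->L'->G->R'->D->plug->D
Char 3 ('F'): step: R->2, L=1; F->plug->F->R->B->L->D->refl->G->L'->F->R'->C->plug->C
Char 4 ('E'): step: R->3, L=1; E->plug->E->R->A->L->B->refl->A->L'->G->R'->A->plug->A
Char 5 ('D'): step: R->4, L=1; D->plug->D->R->H->L->C->refl->E->L'->C->R'->G->plug->G
Char 6 ('D'): step: R->5, L=1; D->plug->D->R->F->L->G->refl->D->L'->B->R'->F->plug->F
Char 7 ('B'): step: R->6, L=1; B->plug->B->R->F->L->G->refl->D->L'->B->R'->G->plug->G
Char 8 ('C'): step: R->7, L=1; C->plug->C->R->F->L->G->refl->D->L'->B->R'->H->plug->H
Char 9 ('D'): step: R->0, L->2 (L advanced); D->plug->D->R->B->L->D->refl->G->L'->C->R'->A->plug->A
Final: ciphertext=FDCAGFGHA, RIGHT=0, LEFT=2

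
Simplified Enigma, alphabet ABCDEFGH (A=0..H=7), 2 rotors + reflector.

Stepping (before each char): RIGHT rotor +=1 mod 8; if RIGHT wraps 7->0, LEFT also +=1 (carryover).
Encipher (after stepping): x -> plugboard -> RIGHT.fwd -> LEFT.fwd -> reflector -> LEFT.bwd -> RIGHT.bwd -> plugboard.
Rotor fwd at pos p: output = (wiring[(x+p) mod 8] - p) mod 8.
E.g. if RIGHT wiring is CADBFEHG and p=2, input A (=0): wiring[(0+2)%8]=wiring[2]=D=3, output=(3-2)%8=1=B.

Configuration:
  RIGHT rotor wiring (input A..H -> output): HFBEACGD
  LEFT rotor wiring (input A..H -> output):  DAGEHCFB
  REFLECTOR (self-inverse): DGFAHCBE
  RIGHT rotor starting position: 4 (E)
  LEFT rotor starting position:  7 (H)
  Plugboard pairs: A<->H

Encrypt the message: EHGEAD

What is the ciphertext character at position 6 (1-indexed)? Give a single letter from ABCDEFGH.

Char 1 ('E'): step: R->5, L=7; E->plug->E->R->A->L->C->refl->F->L'->E->R'->F->plug->F
Char 2 ('H'): step: R->6, L=7; H->plug->A->R->A->L->C->refl->F->L'->E->R'->H->plug->A
Char 3 ('G'): step: R->7, L=7; G->plug->G->R->D->L->H->refl->E->L'->B->R'->F->plug->F
Char 4 ('E'): step: R->0, L->0 (L advanced); E->plug->E->R->A->L->D->refl->A->L'->B->R'->C->plug->C
Char 5 ('A'): step: R->1, L=0; A->plug->H->R->G->L->F->refl->C->L'->F->R'->F->plug->F
Char 6 ('D'): step: R->2, L=0; D->plug->D->R->A->L->D->refl->A->L'->B->R'->F->plug->F

F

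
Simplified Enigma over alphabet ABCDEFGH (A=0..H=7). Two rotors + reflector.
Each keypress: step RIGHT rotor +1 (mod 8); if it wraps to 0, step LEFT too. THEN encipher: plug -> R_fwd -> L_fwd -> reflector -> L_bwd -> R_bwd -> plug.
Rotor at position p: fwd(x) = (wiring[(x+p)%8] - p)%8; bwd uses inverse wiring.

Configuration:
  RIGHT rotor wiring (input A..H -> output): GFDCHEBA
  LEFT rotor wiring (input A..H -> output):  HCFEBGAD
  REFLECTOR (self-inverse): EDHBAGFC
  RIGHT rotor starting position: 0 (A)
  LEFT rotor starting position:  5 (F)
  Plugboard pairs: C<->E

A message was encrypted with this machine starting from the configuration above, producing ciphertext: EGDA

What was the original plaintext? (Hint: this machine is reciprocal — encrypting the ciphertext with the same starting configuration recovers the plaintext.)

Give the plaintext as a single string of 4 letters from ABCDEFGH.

Answer: FDFH

Derivation:
Char 1 ('E'): step: R->1, L=5; E->plug->C->R->B->L->D->refl->B->L'->A->R'->F->plug->F
Char 2 ('G'): step: R->2, L=5; G->plug->G->R->E->L->F->refl->G->L'->C->R'->D->plug->D
Char 3 ('D'): step: R->3, L=5; D->plug->D->R->G->L->H->refl->C->L'->D->R'->F->plug->F
Char 4 ('A'): step: R->4, L=5; A->plug->A->R->D->L->C->refl->H->L'->G->R'->H->plug->H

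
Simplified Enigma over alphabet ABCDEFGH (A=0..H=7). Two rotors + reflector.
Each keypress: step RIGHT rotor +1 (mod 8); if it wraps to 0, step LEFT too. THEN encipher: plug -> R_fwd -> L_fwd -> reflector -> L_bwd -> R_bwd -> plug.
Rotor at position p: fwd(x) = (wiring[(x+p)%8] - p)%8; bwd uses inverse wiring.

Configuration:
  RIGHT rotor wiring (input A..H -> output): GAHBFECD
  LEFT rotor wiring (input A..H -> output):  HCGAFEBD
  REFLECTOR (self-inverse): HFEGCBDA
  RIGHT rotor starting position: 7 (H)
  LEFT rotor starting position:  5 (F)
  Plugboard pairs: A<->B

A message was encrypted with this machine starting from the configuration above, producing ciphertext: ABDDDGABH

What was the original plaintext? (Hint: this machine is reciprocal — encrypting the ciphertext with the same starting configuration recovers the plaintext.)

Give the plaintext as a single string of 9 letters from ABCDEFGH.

Answer: CCFEACFFD

Derivation:
Char 1 ('A'): step: R->0, L->6 (L advanced); A->plug->B->R->A->L->D->refl->G->L'->H->R'->C->plug->C
Char 2 ('B'): step: R->1, L=6; B->plug->A->R->H->L->G->refl->D->L'->A->R'->C->plug->C
Char 3 ('D'): step: R->2, L=6; D->plug->D->R->C->L->B->refl->F->L'->B->R'->F->plug->F
Char 4 ('D'): step: R->3, L=6; D->plug->D->R->H->L->G->refl->D->L'->A->R'->E->plug->E
Char 5 ('D'): step: R->4, L=6; D->plug->D->R->H->L->G->refl->D->L'->A->R'->B->plug->A
Char 6 ('G'): step: R->5, L=6; G->plug->G->R->E->L->A->refl->H->L'->G->R'->C->plug->C
Char 7 ('A'): step: R->6, L=6; A->plug->B->R->F->L->C->refl->E->L'->D->R'->F->plug->F
Char 8 ('B'): step: R->7, L=6; B->plug->A->R->E->L->A->refl->H->L'->G->R'->F->plug->F
Char 9 ('H'): step: R->0, L->7 (L advanced); H->plug->H->R->D->L->H->refl->A->L'->B->R'->D->plug->D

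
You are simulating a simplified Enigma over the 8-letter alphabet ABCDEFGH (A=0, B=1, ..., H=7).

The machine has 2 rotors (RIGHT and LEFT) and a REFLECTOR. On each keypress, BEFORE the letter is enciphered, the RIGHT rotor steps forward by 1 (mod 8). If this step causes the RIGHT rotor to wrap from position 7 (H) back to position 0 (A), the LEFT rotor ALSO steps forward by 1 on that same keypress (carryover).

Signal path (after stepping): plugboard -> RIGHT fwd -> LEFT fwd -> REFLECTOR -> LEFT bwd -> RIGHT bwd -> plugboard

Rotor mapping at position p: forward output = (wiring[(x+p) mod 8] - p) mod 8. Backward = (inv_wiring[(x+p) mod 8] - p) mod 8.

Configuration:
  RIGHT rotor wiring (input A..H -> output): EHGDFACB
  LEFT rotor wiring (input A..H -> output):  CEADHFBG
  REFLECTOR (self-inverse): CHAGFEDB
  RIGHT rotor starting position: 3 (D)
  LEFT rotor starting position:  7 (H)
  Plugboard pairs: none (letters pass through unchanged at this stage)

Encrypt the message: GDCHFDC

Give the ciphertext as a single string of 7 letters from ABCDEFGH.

Char 1 ('G'): step: R->4, L=7; G->plug->G->R->C->L->F->refl->E->L'->E->R'->B->plug->B
Char 2 ('D'): step: R->5, L=7; D->plug->D->R->H->L->C->refl->A->L'->F->R'->B->plug->B
Char 3 ('C'): step: R->6, L=7; C->plug->C->R->G->L->G->refl->D->L'->B->R'->D->plug->D
Char 4 ('H'): step: R->7, L=7; H->plug->H->R->D->L->B->refl->H->L'->A->R'->C->plug->C
Char 5 ('F'): step: R->0, L->0 (L advanced); F->plug->F->R->A->L->C->refl->A->L'->C->R'->G->plug->G
Char 6 ('D'): step: R->1, L=0; D->plug->D->R->E->L->H->refl->B->L'->G->R'->A->plug->A
Char 7 ('C'): step: R->2, L=0; C->plug->C->R->D->L->D->refl->G->L'->H->R'->F->plug->F

Answer: BBDCGAF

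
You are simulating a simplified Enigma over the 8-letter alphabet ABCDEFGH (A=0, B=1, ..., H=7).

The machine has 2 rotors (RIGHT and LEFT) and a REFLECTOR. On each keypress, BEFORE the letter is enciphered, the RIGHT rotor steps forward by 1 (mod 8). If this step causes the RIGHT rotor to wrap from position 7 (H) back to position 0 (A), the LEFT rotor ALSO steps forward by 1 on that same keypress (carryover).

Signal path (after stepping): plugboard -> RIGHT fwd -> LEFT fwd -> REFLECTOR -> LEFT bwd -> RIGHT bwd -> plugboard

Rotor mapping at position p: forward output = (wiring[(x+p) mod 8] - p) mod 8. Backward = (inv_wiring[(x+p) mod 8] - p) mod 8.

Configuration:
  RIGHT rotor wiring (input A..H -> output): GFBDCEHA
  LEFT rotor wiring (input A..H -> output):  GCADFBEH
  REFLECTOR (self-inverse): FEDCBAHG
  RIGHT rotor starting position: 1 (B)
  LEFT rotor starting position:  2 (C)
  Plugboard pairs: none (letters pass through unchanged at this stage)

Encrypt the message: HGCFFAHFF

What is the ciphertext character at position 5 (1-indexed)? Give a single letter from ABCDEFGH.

Char 1 ('H'): step: R->2, L=2; H->plug->H->R->D->L->H->refl->G->L'->A->R'->C->plug->C
Char 2 ('G'): step: R->3, L=2; G->plug->G->R->C->L->D->refl->C->L'->E->R'->D->plug->D
Char 3 ('C'): step: R->4, L=2; C->plug->C->R->D->L->H->refl->G->L'->A->R'->B->plug->B
Char 4 ('F'): step: R->5, L=2; F->plug->F->R->E->L->C->refl->D->L'->C->R'->B->plug->B
Char 5 ('F'): step: R->6, L=2; F->plug->F->R->F->L->F->refl->A->L'->H->R'->D->plug->D

D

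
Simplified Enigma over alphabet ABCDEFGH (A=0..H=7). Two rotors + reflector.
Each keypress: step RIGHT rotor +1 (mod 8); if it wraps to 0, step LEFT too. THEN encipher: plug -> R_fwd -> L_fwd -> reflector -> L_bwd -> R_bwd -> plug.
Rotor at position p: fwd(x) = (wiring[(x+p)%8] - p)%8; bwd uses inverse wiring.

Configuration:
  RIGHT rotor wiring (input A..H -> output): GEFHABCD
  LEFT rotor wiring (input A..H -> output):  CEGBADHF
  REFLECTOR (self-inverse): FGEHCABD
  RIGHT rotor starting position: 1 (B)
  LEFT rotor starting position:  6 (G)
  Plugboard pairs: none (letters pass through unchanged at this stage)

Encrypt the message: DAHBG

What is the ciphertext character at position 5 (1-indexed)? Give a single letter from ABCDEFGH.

Char 1 ('D'): step: R->2, L=6; D->plug->D->R->H->L->F->refl->A->L'->E->R'->G->plug->G
Char 2 ('A'): step: R->3, L=6; A->plug->A->R->E->L->A->refl->F->L'->H->R'->D->plug->D
Char 3 ('H'): step: R->4, L=6; H->plug->H->R->D->L->G->refl->B->L'->A->R'->F->plug->F
Char 4 ('B'): step: R->5, L=6; B->plug->B->R->F->L->D->refl->H->L'->B->R'->D->plug->D
Char 5 ('G'): step: R->6, L=6; G->plug->G->R->C->L->E->refl->C->L'->G->R'->D->plug->D

D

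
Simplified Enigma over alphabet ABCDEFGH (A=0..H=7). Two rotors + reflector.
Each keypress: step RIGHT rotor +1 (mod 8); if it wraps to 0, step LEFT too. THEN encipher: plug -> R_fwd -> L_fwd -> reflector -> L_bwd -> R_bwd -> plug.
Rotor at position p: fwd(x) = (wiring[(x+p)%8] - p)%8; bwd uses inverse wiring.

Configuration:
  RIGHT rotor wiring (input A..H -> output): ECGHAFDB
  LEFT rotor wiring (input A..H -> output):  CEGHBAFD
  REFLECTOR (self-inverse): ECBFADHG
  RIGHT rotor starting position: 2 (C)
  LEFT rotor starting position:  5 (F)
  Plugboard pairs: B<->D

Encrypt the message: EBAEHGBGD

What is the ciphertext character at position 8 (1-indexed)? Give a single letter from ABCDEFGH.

Char 1 ('E'): step: R->3, L=5; E->plug->E->R->G->L->C->refl->B->L'->F->R'->B->plug->D
Char 2 ('B'): step: R->4, L=5; B->plug->D->R->F->L->B->refl->C->L'->G->R'->F->plug->F
Char 3 ('A'): step: R->5, L=5; A->plug->A->R->A->L->D->refl->F->L'->D->R'->H->plug->H
Char 4 ('E'): step: R->6, L=5; E->plug->E->R->A->L->D->refl->F->L'->D->R'->B->plug->D
Char 5 ('H'): step: R->7, L=5; H->plug->H->R->E->L->H->refl->G->L'->C->R'->A->plug->A
Char 6 ('G'): step: R->0, L->6 (L advanced); G->plug->G->R->D->L->G->refl->H->L'->A->R'->E->plug->E
Char 7 ('B'): step: R->1, L=6; B->plug->D->R->H->L->C->refl->B->L'->F->R'->B->plug->D
Char 8 ('G'): step: R->2, L=6; G->plug->G->R->C->L->E->refl->A->L'->E->R'->A->plug->A

A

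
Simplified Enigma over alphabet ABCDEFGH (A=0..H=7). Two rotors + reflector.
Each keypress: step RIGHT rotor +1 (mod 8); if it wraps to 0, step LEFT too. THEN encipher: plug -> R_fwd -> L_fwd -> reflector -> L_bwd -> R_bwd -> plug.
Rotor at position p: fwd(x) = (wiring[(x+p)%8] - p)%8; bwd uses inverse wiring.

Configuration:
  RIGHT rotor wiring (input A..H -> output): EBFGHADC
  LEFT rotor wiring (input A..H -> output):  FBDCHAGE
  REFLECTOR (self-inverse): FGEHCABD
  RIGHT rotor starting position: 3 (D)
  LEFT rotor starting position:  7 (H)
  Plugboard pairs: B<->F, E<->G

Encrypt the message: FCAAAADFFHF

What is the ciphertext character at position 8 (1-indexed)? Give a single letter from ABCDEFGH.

Char 1 ('F'): step: R->4, L=7; F->plug->B->R->E->L->D->refl->H->L'->H->R'->C->plug->C
Char 2 ('C'): step: R->5, L=7; C->plug->C->R->F->L->A->refl->F->L'->A->R'->F->plug->B
Char 3 ('A'): step: R->6, L=7; A->plug->A->R->F->L->A->refl->F->L'->A->R'->F->plug->B
Char 4 ('A'): step: R->7, L=7; A->plug->A->R->D->L->E->refl->C->L'->C->R'->C->plug->C
Char 5 ('A'): step: R->0, L->0 (L advanced); A->plug->A->R->E->L->H->refl->D->L'->C->R'->H->plug->H
Char 6 ('A'): step: R->1, L=0; A->plug->A->R->A->L->F->refl->A->L'->F->R'->C->plug->C
Char 7 ('D'): step: R->2, L=0; D->plug->D->R->G->L->G->refl->B->L'->B->R'->E->plug->G
Char 8 ('F'): step: R->3, L=0; F->plug->B->R->E->L->H->refl->D->L'->C->R'->H->plug->H

H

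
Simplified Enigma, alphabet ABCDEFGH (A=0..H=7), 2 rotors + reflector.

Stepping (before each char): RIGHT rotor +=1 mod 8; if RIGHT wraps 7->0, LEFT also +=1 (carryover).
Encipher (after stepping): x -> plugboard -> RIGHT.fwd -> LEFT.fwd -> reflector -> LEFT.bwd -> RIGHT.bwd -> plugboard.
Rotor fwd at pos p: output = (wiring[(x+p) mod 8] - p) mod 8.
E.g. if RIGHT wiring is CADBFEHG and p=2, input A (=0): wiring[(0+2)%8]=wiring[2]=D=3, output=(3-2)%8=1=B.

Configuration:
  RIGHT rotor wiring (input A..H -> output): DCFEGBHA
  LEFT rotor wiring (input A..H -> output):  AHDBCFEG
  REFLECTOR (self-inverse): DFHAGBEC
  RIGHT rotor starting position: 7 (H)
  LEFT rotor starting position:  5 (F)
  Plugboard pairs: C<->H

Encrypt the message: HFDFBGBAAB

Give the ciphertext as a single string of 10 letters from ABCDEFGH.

Char 1 ('H'): step: R->0, L->6 (L advanced); H->plug->C->R->F->L->D->refl->A->L'->B->R'->F->plug->F
Char 2 ('F'): step: R->1, L=6; F->plug->F->R->G->L->E->refl->G->L'->A->R'->E->plug->E
Char 3 ('D'): step: R->2, L=6; D->plug->D->R->H->L->H->refl->C->L'->C->R'->B->plug->B
Char 4 ('F'): step: R->3, L=6; F->plug->F->R->A->L->G->refl->E->L'->G->R'->C->plug->H
Char 5 ('B'): step: R->4, L=6; B->plug->B->R->F->L->D->refl->A->L'->B->R'->G->plug->G
Char 6 ('G'): step: R->5, L=6; G->plug->G->R->H->L->H->refl->C->L'->C->R'->B->plug->B
Char 7 ('B'): step: R->6, L=6; B->plug->B->R->C->L->C->refl->H->L'->H->R'->E->plug->E
Char 8 ('A'): step: R->7, L=6; A->plug->A->R->B->L->A->refl->D->L'->F->R'->E->plug->E
Char 9 ('A'): step: R->0, L->7 (L advanced); A->plug->A->R->D->L->E->refl->G->L'->G->R'->E->plug->E
Char 10 ('B'): step: R->1, L=7; B->plug->B->R->E->L->C->refl->H->L'->A->R'->E->plug->E

Answer: FEBHGBEEEE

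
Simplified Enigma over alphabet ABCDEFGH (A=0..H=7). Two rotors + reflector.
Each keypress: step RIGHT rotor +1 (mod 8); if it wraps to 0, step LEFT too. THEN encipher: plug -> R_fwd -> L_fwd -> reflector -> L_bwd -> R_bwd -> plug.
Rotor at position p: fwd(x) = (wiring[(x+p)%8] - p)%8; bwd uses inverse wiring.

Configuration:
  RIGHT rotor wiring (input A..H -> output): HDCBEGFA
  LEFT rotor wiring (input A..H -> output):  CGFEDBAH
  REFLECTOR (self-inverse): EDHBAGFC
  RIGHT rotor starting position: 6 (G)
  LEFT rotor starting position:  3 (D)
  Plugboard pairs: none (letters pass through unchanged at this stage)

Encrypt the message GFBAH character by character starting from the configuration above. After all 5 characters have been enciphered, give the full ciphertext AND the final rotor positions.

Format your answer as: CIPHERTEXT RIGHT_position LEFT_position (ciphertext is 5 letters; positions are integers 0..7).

Answer: FBFGD 3 4

Derivation:
Char 1 ('G'): step: R->7, L=3; G->plug->G->R->H->L->C->refl->H->L'->F->R'->F->plug->F
Char 2 ('F'): step: R->0, L->4 (L advanced); F->plug->F->R->G->L->B->refl->D->L'->D->R'->B->plug->B
Char 3 ('B'): step: R->1, L=4; B->plug->B->R->B->L->F->refl->G->L'->E->R'->F->plug->F
Char 4 ('A'): step: R->2, L=4; A->plug->A->R->A->L->H->refl->C->L'->F->R'->G->plug->G
Char 5 ('H'): step: R->3, L=4; H->plug->H->R->H->L->A->refl->E->L'->C->R'->D->plug->D
Final: ciphertext=FBFGD, RIGHT=3, LEFT=4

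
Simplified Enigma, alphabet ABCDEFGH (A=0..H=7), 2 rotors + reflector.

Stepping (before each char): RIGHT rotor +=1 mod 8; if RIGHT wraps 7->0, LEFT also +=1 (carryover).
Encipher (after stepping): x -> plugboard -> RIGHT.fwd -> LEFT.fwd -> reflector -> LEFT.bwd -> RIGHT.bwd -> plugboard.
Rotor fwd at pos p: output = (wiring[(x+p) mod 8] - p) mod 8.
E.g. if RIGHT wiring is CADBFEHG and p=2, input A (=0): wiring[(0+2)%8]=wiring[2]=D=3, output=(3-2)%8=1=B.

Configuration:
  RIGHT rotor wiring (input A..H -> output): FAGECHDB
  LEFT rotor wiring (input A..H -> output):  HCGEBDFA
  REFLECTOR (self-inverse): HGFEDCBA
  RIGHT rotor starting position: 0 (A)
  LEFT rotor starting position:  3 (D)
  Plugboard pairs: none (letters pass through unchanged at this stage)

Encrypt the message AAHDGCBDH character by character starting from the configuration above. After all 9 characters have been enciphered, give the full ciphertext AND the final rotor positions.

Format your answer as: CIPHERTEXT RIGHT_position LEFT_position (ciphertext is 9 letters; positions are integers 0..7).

Answer: BGCCHAAGC 1 4

Derivation:
Char 1 ('A'): step: R->1, L=3; A->plug->A->R->H->L->D->refl->E->L'->F->R'->B->plug->B
Char 2 ('A'): step: R->2, L=3; A->plug->A->R->E->L->F->refl->C->L'->D->R'->G->plug->G
Char 3 ('H'): step: R->3, L=3; H->plug->H->R->D->L->C->refl->F->L'->E->R'->C->plug->C
Char 4 ('D'): step: R->4, L=3; D->plug->D->R->F->L->E->refl->D->L'->H->R'->C->plug->C
Char 5 ('G'): step: R->5, L=3; G->plug->G->R->H->L->D->refl->E->L'->F->R'->H->plug->H
Char 6 ('C'): step: R->6, L=3; C->plug->C->R->H->L->D->refl->E->L'->F->R'->A->plug->A
Char 7 ('B'): step: R->7, L=3; B->plug->B->R->G->L->H->refl->A->L'->C->R'->A->plug->A
Char 8 ('D'): step: R->0, L->4 (L advanced); D->plug->D->R->E->L->D->refl->E->L'->D->R'->G->plug->G
Char 9 ('H'): step: R->1, L=4; H->plug->H->R->E->L->D->refl->E->L'->D->R'->C->plug->C
Final: ciphertext=BGCCHAAGC, RIGHT=1, LEFT=4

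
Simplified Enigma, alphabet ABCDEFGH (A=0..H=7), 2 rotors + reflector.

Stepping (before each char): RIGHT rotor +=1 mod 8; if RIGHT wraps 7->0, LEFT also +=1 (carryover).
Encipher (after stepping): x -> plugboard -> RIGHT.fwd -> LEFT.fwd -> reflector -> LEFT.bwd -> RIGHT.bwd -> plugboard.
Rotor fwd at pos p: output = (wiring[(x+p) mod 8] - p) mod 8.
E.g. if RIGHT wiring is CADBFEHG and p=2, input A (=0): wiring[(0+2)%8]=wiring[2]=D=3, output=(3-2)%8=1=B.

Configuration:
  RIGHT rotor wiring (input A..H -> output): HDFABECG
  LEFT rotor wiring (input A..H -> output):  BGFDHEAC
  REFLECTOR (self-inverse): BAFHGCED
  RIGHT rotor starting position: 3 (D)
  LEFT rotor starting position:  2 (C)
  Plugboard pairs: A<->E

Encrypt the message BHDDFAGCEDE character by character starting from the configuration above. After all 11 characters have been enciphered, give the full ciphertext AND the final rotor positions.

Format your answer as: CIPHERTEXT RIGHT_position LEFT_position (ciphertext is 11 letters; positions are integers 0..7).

Char 1 ('B'): step: R->4, L=2; B->plug->B->R->A->L->D->refl->H->L'->G->R'->C->plug->C
Char 2 ('H'): step: R->5, L=2; H->plug->H->R->E->L->G->refl->E->L'->H->R'->A->plug->E
Char 3 ('D'): step: R->6, L=2; D->plug->D->R->F->L->A->refl->B->L'->B->R'->C->plug->C
Char 4 ('D'): step: R->7, L=2; D->plug->D->R->G->L->H->refl->D->L'->A->R'->B->plug->B
Char 5 ('F'): step: R->0, L->3 (L advanced); F->plug->F->R->E->L->H->refl->D->L'->G->R'->H->plug->H
Char 6 ('A'): step: R->1, L=3; A->plug->E->R->D->L->F->refl->C->L'->H->R'->C->plug->C
Char 7 ('G'): step: R->2, L=3; G->plug->G->R->F->L->G->refl->E->L'->B->R'->H->plug->H
Char 8 ('C'): step: R->3, L=3; C->plug->C->R->B->L->E->refl->G->L'->F->R'->A->plug->E
Char 9 ('E'): step: R->4, L=3; E->plug->A->R->F->L->G->refl->E->L'->B->R'->G->plug->G
Char 10 ('D'): step: R->5, L=3; D->plug->D->R->C->L->B->refl->A->L'->A->R'->F->plug->F
Char 11 ('E'): step: R->6, L=3; E->plug->A->R->E->L->H->refl->D->L'->G->R'->H->plug->H
Final: ciphertext=CECBHCHEGFH, RIGHT=6, LEFT=3

Answer: CECBHCHEGFH 6 3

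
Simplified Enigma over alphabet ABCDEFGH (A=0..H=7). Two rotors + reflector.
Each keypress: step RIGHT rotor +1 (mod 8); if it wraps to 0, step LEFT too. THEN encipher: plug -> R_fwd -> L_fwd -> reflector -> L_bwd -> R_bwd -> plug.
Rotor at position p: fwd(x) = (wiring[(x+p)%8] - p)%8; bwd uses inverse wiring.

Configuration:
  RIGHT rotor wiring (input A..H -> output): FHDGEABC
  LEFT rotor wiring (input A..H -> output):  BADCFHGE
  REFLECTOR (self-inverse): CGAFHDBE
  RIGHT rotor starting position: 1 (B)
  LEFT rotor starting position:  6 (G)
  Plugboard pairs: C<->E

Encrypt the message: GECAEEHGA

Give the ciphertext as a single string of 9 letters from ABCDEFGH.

Answer: FDGDDAAAD

Derivation:
Char 1 ('G'): step: R->2, L=6; G->plug->G->R->D->L->C->refl->A->L'->A->R'->F->plug->F
Char 2 ('E'): step: R->3, L=6; E->plug->C->R->F->L->E->refl->H->L'->G->R'->D->plug->D
Char 3 ('C'): step: R->4, L=6; C->plug->E->R->B->L->G->refl->B->L'->H->R'->G->plug->G
Char 4 ('A'): step: R->5, L=6; A->plug->A->R->D->L->C->refl->A->L'->A->R'->D->plug->D
Char 5 ('E'): step: R->6, L=6; E->plug->C->R->H->L->B->refl->G->L'->B->R'->D->plug->D
Char 6 ('E'): step: R->7, L=6; E->plug->C->R->A->L->A->refl->C->L'->D->R'->A->plug->A
Char 7 ('H'): step: R->0, L->7 (L advanced); H->plug->H->R->C->L->B->refl->G->L'->F->R'->A->plug->A
Char 8 ('G'): step: R->1, L=7; G->plug->G->R->B->L->C->refl->A->L'->G->R'->A->plug->A
Char 9 ('A'): step: R->2, L=7; A->plug->A->R->B->L->C->refl->A->L'->G->R'->D->plug->D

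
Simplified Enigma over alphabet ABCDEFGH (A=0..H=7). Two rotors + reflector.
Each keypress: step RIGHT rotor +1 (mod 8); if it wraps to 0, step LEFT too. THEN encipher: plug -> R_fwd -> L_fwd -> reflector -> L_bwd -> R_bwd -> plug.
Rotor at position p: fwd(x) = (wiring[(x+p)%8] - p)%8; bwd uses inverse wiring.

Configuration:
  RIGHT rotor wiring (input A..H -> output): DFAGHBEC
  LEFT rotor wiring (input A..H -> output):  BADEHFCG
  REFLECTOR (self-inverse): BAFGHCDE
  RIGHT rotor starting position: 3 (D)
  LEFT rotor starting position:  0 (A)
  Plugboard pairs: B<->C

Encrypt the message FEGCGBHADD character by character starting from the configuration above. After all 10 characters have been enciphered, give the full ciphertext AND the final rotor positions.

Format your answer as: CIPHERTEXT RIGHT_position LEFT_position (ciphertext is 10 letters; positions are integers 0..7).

Answer: BGFABCEGFG 5 1

Derivation:
Char 1 ('F'): step: R->4, L=0; F->plug->F->R->B->L->A->refl->B->L'->A->R'->C->plug->B
Char 2 ('E'): step: R->5, L=0; E->plug->E->R->A->L->B->refl->A->L'->B->R'->G->plug->G
Char 3 ('G'): step: R->6, L=0; G->plug->G->R->B->L->A->refl->B->L'->A->R'->F->plug->F
Char 4 ('C'): step: R->7, L=0; C->plug->B->R->E->L->H->refl->E->L'->D->R'->A->plug->A
Char 5 ('G'): step: R->0, L->1 (L advanced); G->plug->G->R->E->L->E->refl->H->L'->A->R'->C->plug->B
Char 6 ('B'): step: R->1, L=1; B->plug->C->R->F->L->B->refl->A->L'->H->R'->B->plug->C
Char 7 ('H'): step: R->2, L=1; H->plug->H->R->D->L->G->refl->D->L'->C->R'->E->plug->E
Char 8 ('A'): step: R->3, L=1; A->plug->A->R->D->L->G->refl->D->L'->C->R'->G->plug->G
Char 9 ('D'): step: R->4, L=1; D->plug->D->R->G->L->F->refl->C->L'->B->R'->F->plug->F
Char 10 ('D'): step: R->5, L=1; D->plug->D->R->G->L->F->refl->C->L'->B->R'->G->plug->G
Final: ciphertext=BGFABCEGFG, RIGHT=5, LEFT=1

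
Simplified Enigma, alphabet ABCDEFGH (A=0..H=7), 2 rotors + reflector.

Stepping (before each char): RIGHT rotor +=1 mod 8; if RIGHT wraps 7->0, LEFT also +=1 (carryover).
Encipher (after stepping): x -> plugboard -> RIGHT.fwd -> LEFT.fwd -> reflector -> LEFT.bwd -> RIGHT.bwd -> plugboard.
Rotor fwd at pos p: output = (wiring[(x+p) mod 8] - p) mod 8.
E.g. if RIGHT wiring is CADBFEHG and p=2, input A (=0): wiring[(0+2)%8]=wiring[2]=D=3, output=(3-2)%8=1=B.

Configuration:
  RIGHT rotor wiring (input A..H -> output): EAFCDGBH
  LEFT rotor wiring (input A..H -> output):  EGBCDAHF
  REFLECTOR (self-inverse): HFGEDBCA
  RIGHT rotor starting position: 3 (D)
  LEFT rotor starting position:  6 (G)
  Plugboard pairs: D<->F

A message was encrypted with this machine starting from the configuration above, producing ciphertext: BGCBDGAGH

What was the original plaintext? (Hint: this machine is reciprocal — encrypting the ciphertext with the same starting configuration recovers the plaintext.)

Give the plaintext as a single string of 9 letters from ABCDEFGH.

Char 1 ('B'): step: R->4, L=6; B->plug->B->R->C->L->G->refl->C->L'->H->R'->A->plug->A
Char 2 ('G'): step: R->5, L=6; G->plug->G->R->F->L->E->refl->D->L'->E->R'->B->plug->B
Char 3 ('C'): step: R->6, L=6; C->plug->C->R->G->L->F->refl->B->L'->A->R'->H->plug->H
Char 4 ('B'): step: R->7, L=6; B->plug->B->R->F->L->E->refl->D->L'->E->R'->F->plug->D
Char 5 ('D'): step: R->0, L->7 (L advanced); D->plug->F->R->G->L->B->refl->F->L'->B->R'->G->plug->G
Char 6 ('G'): step: R->1, L=7; G->plug->G->R->G->L->B->refl->F->L'->B->R'->C->plug->C
Char 7 ('A'): step: R->2, L=7; A->plug->A->R->D->L->C->refl->G->L'->A->R'->B->plug->B
Char 8 ('G'): step: R->3, L=7; G->plug->G->R->F->L->E->refl->D->L'->E->R'->E->plug->E
Char 9 ('H'): step: R->4, L=7; H->plug->H->R->G->L->B->refl->F->L'->B->R'->G->plug->G

Answer: ABHDGCBEG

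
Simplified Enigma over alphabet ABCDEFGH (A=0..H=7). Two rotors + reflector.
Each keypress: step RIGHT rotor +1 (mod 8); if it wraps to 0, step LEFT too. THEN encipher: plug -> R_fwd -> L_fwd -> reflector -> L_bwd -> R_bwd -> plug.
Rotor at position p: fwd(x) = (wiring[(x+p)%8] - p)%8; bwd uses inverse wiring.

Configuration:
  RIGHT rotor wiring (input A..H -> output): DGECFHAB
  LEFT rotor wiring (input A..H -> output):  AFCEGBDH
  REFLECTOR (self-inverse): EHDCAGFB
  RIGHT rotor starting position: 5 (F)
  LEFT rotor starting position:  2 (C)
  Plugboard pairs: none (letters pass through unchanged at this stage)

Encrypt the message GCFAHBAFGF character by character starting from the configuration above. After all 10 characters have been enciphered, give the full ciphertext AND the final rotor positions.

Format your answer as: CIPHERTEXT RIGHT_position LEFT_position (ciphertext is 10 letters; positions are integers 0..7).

Char 1 ('G'): step: R->6, L=2; G->plug->G->R->H->L->D->refl->C->L'->B->R'->H->plug->H
Char 2 ('C'): step: R->7, L=2; C->plug->C->R->H->L->D->refl->C->L'->B->R'->H->plug->H
Char 3 ('F'): step: R->0, L->3 (L advanced); F->plug->F->R->H->L->H->refl->B->L'->A->R'->G->plug->G
Char 4 ('A'): step: R->1, L=3; A->plug->A->R->F->L->F->refl->G->L'->C->R'->H->plug->H
Char 5 ('H'): step: R->2, L=3; H->plug->H->R->E->L->E->refl->A->L'->D->R'->C->plug->C
Char 6 ('B'): step: R->3, L=3; B->plug->B->R->C->L->G->refl->F->L'->F->R'->D->plug->D
Char 7 ('A'): step: R->4, L=3; A->plug->A->R->B->L->D->refl->C->L'->G->R'->H->plug->H
Char 8 ('F'): step: R->5, L=3; F->plug->F->R->H->L->H->refl->B->L'->A->R'->H->plug->H
Char 9 ('G'): step: R->6, L=3; G->plug->G->R->H->L->H->refl->B->L'->A->R'->D->plug->D
Char 10 ('F'): step: R->7, L=3; F->plug->F->R->G->L->C->refl->D->L'->B->R'->H->plug->H
Final: ciphertext=HHGHCDHHDH, RIGHT=7, LEFT=3

Answer: HHGHCDHHDH 7 3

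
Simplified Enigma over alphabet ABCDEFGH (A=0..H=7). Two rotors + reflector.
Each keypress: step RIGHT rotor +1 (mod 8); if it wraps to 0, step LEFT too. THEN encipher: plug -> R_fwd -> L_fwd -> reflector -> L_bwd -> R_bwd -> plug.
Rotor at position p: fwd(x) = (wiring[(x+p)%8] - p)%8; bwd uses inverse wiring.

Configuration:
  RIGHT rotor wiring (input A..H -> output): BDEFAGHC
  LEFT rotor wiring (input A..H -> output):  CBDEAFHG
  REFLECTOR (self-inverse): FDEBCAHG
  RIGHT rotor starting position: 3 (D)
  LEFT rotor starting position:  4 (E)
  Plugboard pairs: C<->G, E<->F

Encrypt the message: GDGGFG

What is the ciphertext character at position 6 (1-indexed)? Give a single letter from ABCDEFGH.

Char 1 ('G'): step: R->4, L=4; G->plug->C->R->D->L->C->refl->E->L'->A->R'->G->plug->C
Char 2 ('D'): step: R->5, L=4; D->plug->D->R->E->L->G->refl->H->L'->G->R'->E->plug->F
Char 3 ('G'): step: R->6, L=4; G->plug->C->R->D->L->C->refl->E->L'->A->R'->H->plug->H
Char 4 ('G'): step: R->7, L=4; G->plug->C->R->E->L->G->refl->H->L'->G->R'->E->plug->F
Char 5 ('F'): step: R->0, L->5 (L advanced); F->plug->E->R->A->L->A->refl->F->L'->D->R'->B->plug->B
Char 6 ('G'): step: R->1, L=5; G->plug->C->R->E->L->E->refl->C->L'->B->R'->G->plug->C

C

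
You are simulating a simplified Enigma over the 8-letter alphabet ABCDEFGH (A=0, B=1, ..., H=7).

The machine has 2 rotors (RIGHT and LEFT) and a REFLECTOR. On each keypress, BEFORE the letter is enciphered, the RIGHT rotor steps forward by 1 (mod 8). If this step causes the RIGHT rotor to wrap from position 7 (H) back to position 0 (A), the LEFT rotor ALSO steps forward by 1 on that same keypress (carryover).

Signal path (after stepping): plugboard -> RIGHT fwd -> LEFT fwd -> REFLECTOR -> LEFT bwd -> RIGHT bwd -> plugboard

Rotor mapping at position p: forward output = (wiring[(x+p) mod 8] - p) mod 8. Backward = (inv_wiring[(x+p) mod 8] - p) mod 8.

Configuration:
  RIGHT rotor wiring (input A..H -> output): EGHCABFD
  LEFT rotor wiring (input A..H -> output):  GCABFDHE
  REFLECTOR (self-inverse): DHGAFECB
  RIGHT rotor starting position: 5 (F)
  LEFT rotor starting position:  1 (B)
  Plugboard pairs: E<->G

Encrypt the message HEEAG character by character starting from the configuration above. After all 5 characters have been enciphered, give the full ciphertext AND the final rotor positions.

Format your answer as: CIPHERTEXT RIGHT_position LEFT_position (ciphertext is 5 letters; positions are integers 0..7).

Char 1 ('H'): step: R->6, L=1; H->plug->H->R->D->L->E->refl->F->L'->H->R'->A->plug->A
Char 2 ('E'): step: R->7, L=1; E->plug->G->R->C->L->A->refl->D->L'->G->R'->H->plug->H
Char 3 ('E'): step: R->0, L->2 (L advanced); E->plug->G->R->F->L->C->refl->G->L'->A->R'->E->plug->G
Char 4 ('A'): step: R->1, L=2; A->plug->A->R->F->L->C->refl->G->L'->A->R'->E->plug->G
Char 5 ('G'): step: R->2, L=2; G->plug->E->R->D->L->B->refl->H->L'->B->R'->F->plug->F
Final: ciphertext=AHGGF, RIGHT=2, LEFT=2

Answer: AHGGF 2 2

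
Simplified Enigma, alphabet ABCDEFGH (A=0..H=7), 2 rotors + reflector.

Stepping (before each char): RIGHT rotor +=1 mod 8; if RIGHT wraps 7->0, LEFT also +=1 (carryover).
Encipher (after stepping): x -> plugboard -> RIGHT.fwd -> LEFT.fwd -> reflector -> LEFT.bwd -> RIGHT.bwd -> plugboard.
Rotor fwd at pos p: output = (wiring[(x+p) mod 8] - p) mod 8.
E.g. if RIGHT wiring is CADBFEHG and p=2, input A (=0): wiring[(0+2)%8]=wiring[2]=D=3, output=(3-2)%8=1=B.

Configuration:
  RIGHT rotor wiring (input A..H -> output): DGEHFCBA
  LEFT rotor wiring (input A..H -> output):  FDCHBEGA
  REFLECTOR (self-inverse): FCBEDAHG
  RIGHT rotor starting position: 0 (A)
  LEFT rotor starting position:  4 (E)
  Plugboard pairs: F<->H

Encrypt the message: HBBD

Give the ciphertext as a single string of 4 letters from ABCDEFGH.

Char 1 ('H'): step: R->1, L=4; H->plug->F->R->A->L->F->refl->A->L'->B->R'->E->plug->E
Char 2 ('B'): step: R->2, L=4; B->plug->B->R->F->L->H->refl->G->L'->G->R'->F->plug->H
Char 3 ('B'): step: R->3, L=4; B->plug->B->R->C->L->C->refl->B->L'->E->R'->A->plug->A
Char 4 ('D'): step: R->4, L=4; D->plug->D->R->E->L->B->refl->C->L'->C->R'->F->plug->H

Answer: EHAH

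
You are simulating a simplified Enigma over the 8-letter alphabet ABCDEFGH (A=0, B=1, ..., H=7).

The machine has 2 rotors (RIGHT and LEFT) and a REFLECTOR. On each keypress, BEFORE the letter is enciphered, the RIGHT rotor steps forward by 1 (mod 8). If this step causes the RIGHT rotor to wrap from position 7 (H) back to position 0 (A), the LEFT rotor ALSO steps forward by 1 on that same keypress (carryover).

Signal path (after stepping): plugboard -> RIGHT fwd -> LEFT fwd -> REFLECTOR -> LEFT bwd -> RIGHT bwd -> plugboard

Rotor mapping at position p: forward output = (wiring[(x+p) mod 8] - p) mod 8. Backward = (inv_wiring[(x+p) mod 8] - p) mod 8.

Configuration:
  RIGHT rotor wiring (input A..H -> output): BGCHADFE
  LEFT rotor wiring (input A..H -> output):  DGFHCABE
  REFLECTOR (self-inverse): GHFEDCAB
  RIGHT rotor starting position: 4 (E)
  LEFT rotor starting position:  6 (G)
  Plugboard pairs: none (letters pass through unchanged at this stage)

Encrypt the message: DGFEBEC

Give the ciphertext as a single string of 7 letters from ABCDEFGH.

Char 1 ('D'): step: R->5, L=6; D->plug->D->R->E->L->H->refl->B->L'->F->R'->F->plug->F
Char 2 ('G'): step: R->6, L=6; G->plug->G->R->C->L->F->refl->C->L'->H->R'->A->plug->A
Char 3 ('F'): step: R->7, L=6; F->plug->F->R->B->L->G->refl->A->L'->D->R'->D->plug->D
Char 4 ('E'): step: R->0, L->7 (L advanced); E->plug->E->R->A->L->F->refl->C->L'->H->R'->D->plug->D
Char 5 ('B'): step: R->1, L=7; B->plug->B->R->B->L->E->refl->D->L'->F->R'->A->plug->A
Char 6 ('E'): step: R->2, L=7; E->plug->E->R->D->L->G->refl->A->L'->E->R'->H->plug->H
Char 7 ('C'): step: R->3, L=7; C->plug->C->R->A->L->F->refl->C->L'->H->R'->H->plug->H

Answer: FADDAHH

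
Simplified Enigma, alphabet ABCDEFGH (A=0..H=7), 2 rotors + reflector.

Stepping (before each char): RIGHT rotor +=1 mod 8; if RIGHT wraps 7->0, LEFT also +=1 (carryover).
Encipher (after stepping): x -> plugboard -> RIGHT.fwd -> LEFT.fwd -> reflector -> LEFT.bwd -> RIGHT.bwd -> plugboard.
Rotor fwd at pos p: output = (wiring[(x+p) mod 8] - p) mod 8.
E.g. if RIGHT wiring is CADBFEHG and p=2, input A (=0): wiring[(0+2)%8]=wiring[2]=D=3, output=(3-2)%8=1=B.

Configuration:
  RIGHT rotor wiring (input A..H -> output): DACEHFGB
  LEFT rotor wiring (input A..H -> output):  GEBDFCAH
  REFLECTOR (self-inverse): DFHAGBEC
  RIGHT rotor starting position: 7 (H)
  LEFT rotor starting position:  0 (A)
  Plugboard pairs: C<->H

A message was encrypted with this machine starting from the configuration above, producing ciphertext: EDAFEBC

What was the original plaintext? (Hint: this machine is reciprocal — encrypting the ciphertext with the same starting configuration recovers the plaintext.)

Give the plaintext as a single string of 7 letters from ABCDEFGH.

Char 1 ('E'): step: R->0, L->1 (L advanced); E->plug->E->R->H->L->F->refl->B->L'->E->R'->D->plug->D
Char 2 ('D'): step: R->1, L=1; D->plug->D->R->G->L->G->refl->E->L'->D->R'->C->plug->H
Char 3 ('A'): step: R->2, L=1; A->plug->A->R->A->L->D->refl->A->L'->B->R'->G->plug->G
Char 4 ('F'): step: R->3, L=1; F->plug->F->R->A->L->D->refl->A->L'->B->R'->A->plug->A
Char 5 ('E'): step: R->4, L=1; E->plug->E->R->H->L->F->refl->B->L'->E->R'->F->plug->F
Char 6 ('B'): step: R->5, L=1; B->plug->B->R->B->L->A->refl->D->L'->A->R'->A->plug->A
Char 7 ('C'): step: R->6, L=1; C->plug->H->R->H->L->F->refl->B->L'->E->R'->E->plug->E

Answer: DHGAFAE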